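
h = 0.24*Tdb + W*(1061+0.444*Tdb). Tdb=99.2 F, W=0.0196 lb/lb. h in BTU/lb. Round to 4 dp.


h = 0.24*99.2 + 0.0196*(1061+0.444*99.2) = 45.4669 BTU/lb

45.4669 BTU/lb


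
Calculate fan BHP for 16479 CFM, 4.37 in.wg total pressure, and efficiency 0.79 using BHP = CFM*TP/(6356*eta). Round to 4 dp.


BHP = 16479 * 4.37 / (6356 * 0.79) = 14.3417 hp

14.3417 hp


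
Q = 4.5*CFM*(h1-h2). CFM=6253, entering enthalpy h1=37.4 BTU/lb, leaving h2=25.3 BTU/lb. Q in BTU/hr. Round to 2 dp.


Q = 4.5 * 6253 * (37.4 - 25.3) = 340475.85 BTU/hr

340475.85 BTU/hr


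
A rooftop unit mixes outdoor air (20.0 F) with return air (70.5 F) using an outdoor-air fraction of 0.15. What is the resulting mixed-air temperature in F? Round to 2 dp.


T_mix = 0.15*20.0 + 0.85*70.5 = 62.93 F

62.93 F


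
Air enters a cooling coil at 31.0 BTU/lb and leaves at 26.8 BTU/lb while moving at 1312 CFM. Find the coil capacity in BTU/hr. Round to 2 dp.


Q = 4.5 * 1312 * (31.0 - 26.8) = 24796.80 BTU/hr

24796.80 BTU/hr


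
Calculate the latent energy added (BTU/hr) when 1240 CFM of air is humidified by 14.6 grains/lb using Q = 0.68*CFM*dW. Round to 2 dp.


Q = 0.68 * 1240 * 14.6 = 12310.72 BTU/hr

12310.72 BTU/hr


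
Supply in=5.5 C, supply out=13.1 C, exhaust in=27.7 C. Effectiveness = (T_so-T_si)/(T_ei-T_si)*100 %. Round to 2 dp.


eff = (13.1-5.5)/(27.7-5.5)*100 = 34.23 %

34.23 %


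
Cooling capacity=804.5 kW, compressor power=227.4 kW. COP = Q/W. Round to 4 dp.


COP = 804.5 / 227.4 = 3.5378

3.5378


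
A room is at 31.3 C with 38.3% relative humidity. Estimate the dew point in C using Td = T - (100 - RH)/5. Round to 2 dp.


Td = 31.3 - (100-38.3)/5 = 18.96 C

18.96 C


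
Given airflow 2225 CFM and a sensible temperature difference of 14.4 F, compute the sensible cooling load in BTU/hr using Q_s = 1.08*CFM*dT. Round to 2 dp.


Q = 1.08 * 2225 * 14.4 = 34603.20 BTU/hr

34603.20 BTU/hr


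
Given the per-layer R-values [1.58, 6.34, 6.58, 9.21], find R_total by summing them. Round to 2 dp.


R_total = 1.58 + 6.34 + 6.58 + 9.21 = 23.71

23.71


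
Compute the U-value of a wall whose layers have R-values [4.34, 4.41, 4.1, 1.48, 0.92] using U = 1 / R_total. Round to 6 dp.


R_total = 4.34 + 4.41 + 4.1 + 1.48 + 0.92 = 15.25
U = 1/15.25 = 0.065574

0.065574


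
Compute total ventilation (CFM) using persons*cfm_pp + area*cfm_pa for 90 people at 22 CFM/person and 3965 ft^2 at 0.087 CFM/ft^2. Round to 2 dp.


Total = 90*22 + 3965*0.087 = 2324.96 CFM

2324.96 CFM


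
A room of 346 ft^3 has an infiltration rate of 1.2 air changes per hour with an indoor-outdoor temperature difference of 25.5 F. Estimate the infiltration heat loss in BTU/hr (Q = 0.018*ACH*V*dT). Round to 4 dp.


Q = 0.018 * 1.2 * 346 * 25.5 = 190.5768 BTU/hr

190.5768 BTU/hr


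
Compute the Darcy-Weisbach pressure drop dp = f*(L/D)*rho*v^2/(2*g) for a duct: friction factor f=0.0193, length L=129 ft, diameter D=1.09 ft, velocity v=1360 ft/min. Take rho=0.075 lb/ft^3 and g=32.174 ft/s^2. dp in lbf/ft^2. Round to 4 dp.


v_fps = 1360/60 = 22.6667 ft/s
dp = 0.0193*(129/1.09)*0.075*22.6667^2/(2*32.174) = 1.3678 lbf/ft^2

1.3678 lbf/ft^2


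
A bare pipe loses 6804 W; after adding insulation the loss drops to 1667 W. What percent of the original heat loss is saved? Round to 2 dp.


Savings = ((6804-1667)/6804)*100 = 75.50 %

75.50 %


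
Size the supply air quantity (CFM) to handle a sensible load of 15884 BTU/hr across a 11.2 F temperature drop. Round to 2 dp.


CFM = 15884 / (1.08 * 11.2) = 1313.16

1313.16 CFM


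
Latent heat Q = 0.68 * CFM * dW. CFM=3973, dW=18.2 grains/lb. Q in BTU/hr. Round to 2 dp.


Q = 0.68 * 3973 * 18.2 = 49169.85 BTU/hr

49169.85 BTU/hr


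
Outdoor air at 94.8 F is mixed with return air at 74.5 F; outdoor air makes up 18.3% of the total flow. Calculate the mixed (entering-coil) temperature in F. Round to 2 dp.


T_mix = 74.5 + (18.3/100)*(94.8-74.5) = 78.21 F

78.21 F


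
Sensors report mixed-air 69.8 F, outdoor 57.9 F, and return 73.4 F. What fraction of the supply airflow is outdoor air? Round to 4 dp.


frac = (69.8 - 73.4) / (57.9 - 73.4) = 0.2323

0.2323


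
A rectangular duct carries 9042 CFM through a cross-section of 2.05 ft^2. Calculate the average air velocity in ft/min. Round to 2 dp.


V = 9042 / 2.05 = 4410.73 ft/min

4410.73 ft/min


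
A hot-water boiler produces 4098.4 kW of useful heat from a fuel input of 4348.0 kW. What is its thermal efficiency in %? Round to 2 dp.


eta = (4098.4/4348.0)*100 = 94.26 %

94.26 %


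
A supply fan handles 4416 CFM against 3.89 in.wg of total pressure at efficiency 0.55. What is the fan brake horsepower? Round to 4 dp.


BHP = 4416 * 3.89 / (6356 * 0.55) = 4.9140 hp

4.9140 hp


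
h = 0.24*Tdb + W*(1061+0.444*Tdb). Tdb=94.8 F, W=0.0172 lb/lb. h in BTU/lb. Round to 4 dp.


h = 0.24*94.8 + 0.0172*(1061+0.444*94.8) = 41.7252 BTU/lb

41.7252 BTU/lb


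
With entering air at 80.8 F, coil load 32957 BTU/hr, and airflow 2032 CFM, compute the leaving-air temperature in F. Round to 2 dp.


dT = 32957/(1.08*2032) = 15.0176
T_leave = 80.8 - 15.0176 = 65.78 F

65.78 F


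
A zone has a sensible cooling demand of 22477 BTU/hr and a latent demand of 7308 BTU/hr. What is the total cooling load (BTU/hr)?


Qt = 22477 + 7308 = 29785 BTU/hr

29785 BTU/hr


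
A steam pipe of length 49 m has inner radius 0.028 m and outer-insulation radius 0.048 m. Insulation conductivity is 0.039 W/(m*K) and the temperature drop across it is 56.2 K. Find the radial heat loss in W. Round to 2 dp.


Q = 2*pi*0.039*49*56.2/ln(0.048/0.028) = 1251.96 W

1251.96 W


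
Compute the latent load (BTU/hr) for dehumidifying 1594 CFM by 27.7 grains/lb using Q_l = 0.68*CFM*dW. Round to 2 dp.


Q = 0.68 * 1594 * 27.7 = 30024.58 BTU/hr

30024.58 BTU/hr


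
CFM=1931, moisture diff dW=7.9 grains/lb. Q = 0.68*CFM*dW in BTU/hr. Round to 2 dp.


Q = 0.68 * 1931 * 7.9 = 10373.33 BTU/hr

10373.33 BTU/hr


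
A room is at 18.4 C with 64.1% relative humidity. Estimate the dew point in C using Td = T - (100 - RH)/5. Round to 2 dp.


Td = 18.4 - (100-64.1)/5 = 11.22 C

11.22 C


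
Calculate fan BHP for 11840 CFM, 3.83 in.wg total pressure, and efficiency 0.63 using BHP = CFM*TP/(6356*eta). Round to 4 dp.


BHP = 11840 * 3.83 / (6356 * 0.63) = 11.3247 hp

11.3247 hp


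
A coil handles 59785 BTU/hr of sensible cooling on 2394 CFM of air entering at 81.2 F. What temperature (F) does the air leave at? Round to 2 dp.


dT = 59785/(1.08*2394) = 23.1230
T_leave = 81.2 - 23.1230 = 58.08 F

58.08 F


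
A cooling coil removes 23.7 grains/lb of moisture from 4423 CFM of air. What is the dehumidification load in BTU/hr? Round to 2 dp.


Q = 0.68 * 4423 * 23.7 = 71281.07 BTU/hr

71281.07 BTU/hr


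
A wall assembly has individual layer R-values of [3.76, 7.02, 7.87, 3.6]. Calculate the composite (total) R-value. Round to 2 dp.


R_total = 3.76 + 7.02 + 7.87 + 3.6 = 22.25

22.25


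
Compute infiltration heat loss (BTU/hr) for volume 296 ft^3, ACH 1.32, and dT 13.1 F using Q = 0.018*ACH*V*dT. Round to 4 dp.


Q = 0.018 * 1.32 * 296 * 13.1 = 92.1318 BTU/hr

92.1318 BTU/hr


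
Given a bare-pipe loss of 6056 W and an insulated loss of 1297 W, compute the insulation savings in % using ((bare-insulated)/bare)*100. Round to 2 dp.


Savings = ((6056-1297)/6056)*100 = 78.58 %

78.58 %


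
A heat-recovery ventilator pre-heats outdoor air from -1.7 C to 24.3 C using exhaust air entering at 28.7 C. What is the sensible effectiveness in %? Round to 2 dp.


eff = (24.3-(-1.7))/(28.7-(-1.7))*100 = 85.53 %

85.53 %


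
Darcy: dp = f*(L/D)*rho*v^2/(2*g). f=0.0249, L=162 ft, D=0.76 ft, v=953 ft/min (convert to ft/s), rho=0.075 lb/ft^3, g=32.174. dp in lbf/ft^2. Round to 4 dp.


v_fps = 953/60 = 15.8833 ft/s
dp = 0.0249*(162/0.76)*0.075*15.8833^2/(2*32.174) = 1.5607 lbf/ft^2

1.5607 lbf/ft^2


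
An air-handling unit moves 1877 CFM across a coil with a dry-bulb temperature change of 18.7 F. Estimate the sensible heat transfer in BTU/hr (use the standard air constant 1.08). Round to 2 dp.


Q = 1.08 * 1877 * 18.7 = 37907.89 BTU/hr

37907.89 BTU/hr


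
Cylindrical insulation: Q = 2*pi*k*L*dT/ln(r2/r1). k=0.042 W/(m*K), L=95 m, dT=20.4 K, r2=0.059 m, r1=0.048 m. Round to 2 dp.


Q = 2*pi*0.042*95*20.4/ln(0.059/0.048) = 2478.60 W

2478.60 W


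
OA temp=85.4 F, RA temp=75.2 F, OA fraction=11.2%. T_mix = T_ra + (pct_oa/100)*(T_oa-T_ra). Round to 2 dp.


T_mix = 75.2 + (11.2/100)*(85.4-75.2) = 76.34 F

76.34 F


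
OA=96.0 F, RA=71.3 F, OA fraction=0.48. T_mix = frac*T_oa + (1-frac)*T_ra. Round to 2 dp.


T_mix = 0.48*96.0 + 0.52*71.3 = 83.16 F

83.16 F


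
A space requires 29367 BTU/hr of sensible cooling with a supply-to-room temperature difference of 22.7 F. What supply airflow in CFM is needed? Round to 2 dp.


CFM = 29367 / (1.08 * 22.7) = 1197.87

1197.87 CFM


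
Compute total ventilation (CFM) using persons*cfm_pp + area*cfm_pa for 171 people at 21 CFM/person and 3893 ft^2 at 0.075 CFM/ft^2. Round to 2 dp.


Total = 171*21 + 3893*0.075 = 3882.98 CFM

3882.98 CFM


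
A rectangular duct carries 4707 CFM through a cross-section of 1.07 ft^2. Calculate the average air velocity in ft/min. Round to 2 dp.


V = 4707 / 1.07 = 4399.07 ft/min

4399.07 ft/min


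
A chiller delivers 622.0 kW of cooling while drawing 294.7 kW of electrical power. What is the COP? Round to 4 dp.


COP = 622.0 / 294.7 = 2.1106

2.1106


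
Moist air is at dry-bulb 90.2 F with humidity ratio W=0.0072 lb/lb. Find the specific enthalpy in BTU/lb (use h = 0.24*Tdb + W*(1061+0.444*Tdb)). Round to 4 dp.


h = 0.24*90.2 + 0.0072*(1061+0.444*90.2) = 29.5756 BTU/lb

29.5756 BTU/lb


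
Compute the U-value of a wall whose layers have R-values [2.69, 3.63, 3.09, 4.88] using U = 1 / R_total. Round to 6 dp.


R_total = 2.69 + 3.63 + 3.09 + 4.88 = 14.29
U = 1/14.29 = 0.069979

0.069979


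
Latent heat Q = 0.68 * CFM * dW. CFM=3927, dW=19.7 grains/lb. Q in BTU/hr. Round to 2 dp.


Q = 0.68 * 3927 * 19.7 = 52606.09 BTU/hr

52606.09 BTU/hr


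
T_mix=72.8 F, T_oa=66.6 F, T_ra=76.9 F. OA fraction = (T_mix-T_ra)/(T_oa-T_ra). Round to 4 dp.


frac = (72.8 - 76.9) / (66.6 - 76.9) = 0.3981

0.3981


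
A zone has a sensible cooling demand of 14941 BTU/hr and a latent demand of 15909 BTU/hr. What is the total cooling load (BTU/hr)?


Qt = 14941 + 15909 = 30850 BTU/hr

30850 BTU/hr


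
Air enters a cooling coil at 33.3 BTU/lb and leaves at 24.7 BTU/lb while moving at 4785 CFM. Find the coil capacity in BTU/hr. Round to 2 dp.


Q = 4.5 * 4785 * (33.3 - 24.7) = 185179.50 BTU/hr

185179.50 BTU/hr


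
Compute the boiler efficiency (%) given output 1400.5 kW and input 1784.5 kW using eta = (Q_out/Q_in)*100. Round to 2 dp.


eta = (1400.5/1784.5)*100 = 78.48 %

78.48 %


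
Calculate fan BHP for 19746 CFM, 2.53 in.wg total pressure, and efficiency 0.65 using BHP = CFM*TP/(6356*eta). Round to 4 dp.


BHP = 19746 * 2.53 / (6356 * 0.65) = 12.0921 hp

12.0921 hp


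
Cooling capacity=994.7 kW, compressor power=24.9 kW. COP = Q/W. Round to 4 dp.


COP = 994.7 / 24.9 = 39.9478

39.9478


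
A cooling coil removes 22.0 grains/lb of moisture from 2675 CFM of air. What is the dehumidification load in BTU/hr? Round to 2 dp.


Q = 0.68 * 2675 * 22.0 = 40018.00 BTU/hr

40018.00 BTU/hr


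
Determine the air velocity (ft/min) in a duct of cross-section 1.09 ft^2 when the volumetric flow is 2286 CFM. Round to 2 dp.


V = 2286 / 1.09 = 2097.25 ft/min

2097.25 ft/min


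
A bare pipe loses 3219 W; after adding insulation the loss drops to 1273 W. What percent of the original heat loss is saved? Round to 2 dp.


Savings = ((3219-1273)/3219)*100 = 60.45 %

60.45 %


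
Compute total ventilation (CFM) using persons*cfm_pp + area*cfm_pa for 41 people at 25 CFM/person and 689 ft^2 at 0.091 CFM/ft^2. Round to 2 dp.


Total = 41*25 + 689*0.091 = 1087.70 CFM

1087.70 CFM


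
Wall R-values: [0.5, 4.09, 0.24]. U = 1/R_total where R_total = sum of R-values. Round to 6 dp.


R_total = 0.5 + 4.09 + 0.24 = 4.83
U = 1/4.83 = 0.207039

0.207039


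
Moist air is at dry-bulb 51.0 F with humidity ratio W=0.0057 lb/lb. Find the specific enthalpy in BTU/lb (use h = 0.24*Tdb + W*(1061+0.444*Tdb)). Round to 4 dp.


h = 0.24*51.0 + 0.0057*(1061+0.444*51.0) = 18.4168 BTU/lb

18.4168 BTU/lb


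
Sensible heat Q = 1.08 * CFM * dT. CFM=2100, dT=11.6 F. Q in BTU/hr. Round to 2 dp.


Q = 1.08 * 2100 * 11.6 = 26308.80 BTU/hr

26308.80 BTU/hr


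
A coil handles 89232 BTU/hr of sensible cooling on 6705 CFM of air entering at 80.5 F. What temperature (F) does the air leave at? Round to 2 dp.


dT = 89232/(1.08*6705) = 12.3225
T_leave = 80.5 - 12.3225 = 68.18 F

68.18 F


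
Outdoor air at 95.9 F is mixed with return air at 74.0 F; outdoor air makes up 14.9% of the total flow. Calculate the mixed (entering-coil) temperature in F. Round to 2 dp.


T_mix = 74.0 + (14.9/100)*(95.9-74.0) = 77.26 F

77.26 F


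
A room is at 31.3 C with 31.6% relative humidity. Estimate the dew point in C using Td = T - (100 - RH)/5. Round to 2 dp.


Td = 31.3 - (100-31.6)/5 = 17.62 C

17.62 C


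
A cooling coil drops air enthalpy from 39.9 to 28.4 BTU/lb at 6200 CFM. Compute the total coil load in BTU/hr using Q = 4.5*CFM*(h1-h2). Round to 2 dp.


Q = 4.5 * 6200 * (39.9 - 28.4) = 320850.00 BTU/hr

320850.00 BTU/hr


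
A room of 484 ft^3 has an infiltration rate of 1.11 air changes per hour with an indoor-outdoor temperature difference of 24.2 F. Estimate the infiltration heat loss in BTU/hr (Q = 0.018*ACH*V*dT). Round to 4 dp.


Q = 0.018 * 1.11 * 484 * 24.2 = 234.0217 BTU/hr

234.0217 BTU/hr


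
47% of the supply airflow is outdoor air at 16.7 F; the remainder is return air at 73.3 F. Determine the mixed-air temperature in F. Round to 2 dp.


T_mix = 0.47*16.7 + 0.53*73.3 = 46.70 F

46.70 F


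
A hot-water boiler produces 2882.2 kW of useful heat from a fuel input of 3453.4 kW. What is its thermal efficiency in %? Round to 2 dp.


eta = (2882.2/3453.4)*100 = 83.46 %

83.46 %


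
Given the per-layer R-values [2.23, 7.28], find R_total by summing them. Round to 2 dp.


R_total = 2.23 + 7.28 = 9.51

9.51


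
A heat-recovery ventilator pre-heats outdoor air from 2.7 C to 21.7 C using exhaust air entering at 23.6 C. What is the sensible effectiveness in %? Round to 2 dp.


eff = (21.7-2.7)/(23.6-2.7)*100 = 90.91 %

90.91 %


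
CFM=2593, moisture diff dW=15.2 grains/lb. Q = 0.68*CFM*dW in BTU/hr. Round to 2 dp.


Q = 0.68 * 2593 * 15.2 = 26801.25 BTU/hr

26801.25 BTU/hr


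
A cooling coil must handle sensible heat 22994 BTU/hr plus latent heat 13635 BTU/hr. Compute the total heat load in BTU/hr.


Qt = 22994 + 13635 = 36629 BTU/hr

36629 BTU/hr


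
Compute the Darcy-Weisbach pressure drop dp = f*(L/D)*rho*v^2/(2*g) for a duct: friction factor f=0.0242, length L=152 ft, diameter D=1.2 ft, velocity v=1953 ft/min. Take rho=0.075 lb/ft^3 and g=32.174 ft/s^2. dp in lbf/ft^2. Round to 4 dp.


v_fps = 1953/60 = 32.55 ft/s
dp = 0.0242*(152/1.2)*0.075*32.55^2/(2*32.174) = 3.7853 lbf/ft^2

3.7853 lbf/ft^2


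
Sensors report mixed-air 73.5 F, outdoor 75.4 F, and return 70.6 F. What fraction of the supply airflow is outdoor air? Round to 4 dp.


frac = (73.5 - 70.6) / (75.4 - 70.6) = 0.6042

0.6042


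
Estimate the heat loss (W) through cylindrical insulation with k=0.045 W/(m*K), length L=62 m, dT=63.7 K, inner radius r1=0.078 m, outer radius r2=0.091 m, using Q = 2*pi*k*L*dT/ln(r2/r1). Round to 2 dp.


Q = 2*pi*0.045*62*63.7/ln(0.091/0.078) = 7243.99 W

7243.99 W


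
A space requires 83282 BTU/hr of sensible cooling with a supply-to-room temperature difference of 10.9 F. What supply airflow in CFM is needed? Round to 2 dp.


CFM = 83282 / (1.08 * 10.9) = 7074.58

7074.58 CFM


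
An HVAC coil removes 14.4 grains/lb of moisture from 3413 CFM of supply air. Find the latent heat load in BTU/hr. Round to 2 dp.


Q = 0.68 * 3413 * 14.4 = 33420.10 BTU/hr

33420.10 BTU/hr


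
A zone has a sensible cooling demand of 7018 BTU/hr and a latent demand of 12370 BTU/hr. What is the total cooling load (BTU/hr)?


Qt = 7018 + 12370 = 19388 BTU/hr

19388 BTU/hr


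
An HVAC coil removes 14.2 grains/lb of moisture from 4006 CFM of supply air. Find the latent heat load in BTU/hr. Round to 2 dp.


Q = 0.68 * 4006 * 14.2 = 38681.94 BTU/hr

38681.94 BTU/hr


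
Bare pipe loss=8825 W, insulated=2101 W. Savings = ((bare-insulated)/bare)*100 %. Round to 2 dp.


Savings = ((8825-2101)/8825)*100 = 76.19 %

76.19 %


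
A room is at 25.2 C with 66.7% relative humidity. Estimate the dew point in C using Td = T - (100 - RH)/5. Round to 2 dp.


Td = 25.2 - (100-66.7)/5 = 18.54 C

18.54 C


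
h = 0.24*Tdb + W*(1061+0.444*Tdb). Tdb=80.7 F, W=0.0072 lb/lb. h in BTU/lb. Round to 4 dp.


h = 0.24*80.7 + 0.0072*(1061+0.444*80.7) = 27.2652 BTU/lb

27.2652 BTU/lb


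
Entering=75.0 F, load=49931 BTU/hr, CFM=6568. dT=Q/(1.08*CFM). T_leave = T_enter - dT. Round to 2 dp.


dT = 49931/(1.08*6568) = 7.0390
T_leave = 75.0 - 7.0390 = 67.96 F

67.96 F


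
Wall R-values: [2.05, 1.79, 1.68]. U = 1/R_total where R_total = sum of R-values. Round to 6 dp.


R_total = 2.05 + 1.79 + 1.68 = 5.52
U = 1/5.52 = 0.181159

0.181159


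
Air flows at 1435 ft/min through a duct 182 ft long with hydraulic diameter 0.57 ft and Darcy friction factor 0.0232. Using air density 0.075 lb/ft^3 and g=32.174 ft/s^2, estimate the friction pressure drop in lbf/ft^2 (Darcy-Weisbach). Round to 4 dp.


v_fps = 1435/60 = 23.9167 ft/s
dp = 0.0232*(182/0.57)*0.075*23.9167^2/(2*32.174) = 4.9387 lbf/ft^2

4.9387 lbf/ft^2


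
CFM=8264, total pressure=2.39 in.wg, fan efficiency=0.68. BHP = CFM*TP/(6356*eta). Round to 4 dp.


BHP = 8264 * 2.39 / (6356 * 0.68) = 4.5698 hp

4.5698 hp


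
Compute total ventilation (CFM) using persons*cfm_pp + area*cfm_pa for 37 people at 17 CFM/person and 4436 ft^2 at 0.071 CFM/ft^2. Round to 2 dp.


Total = 37*17 + 4436*0.071 = 943.96 CFM

943.96 CFM


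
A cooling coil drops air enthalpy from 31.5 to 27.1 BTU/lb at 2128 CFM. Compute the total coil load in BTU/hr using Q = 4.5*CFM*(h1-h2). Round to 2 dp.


Q = 4.5 * 2128 * (31.5 - 27.1) = 42134.40 BTU/hr

42134.40 BTU/hr


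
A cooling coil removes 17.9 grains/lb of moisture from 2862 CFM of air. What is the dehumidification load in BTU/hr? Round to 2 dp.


Q = 0.68 * 2862 * 17.9 = 34836.26 BTU/hr

34836.26 BTU/hr


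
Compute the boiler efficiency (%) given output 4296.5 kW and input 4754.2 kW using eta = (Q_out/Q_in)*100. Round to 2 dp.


eta = (4296.5/4754.2)*100 = 90.37 %

90.37 %


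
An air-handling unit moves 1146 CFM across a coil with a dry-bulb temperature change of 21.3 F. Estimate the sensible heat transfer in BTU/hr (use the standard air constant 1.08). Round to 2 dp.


Q = 1.08 * 1146 * 21.3 = 26362.58 BTU/hr

26362.58 BTU/hr


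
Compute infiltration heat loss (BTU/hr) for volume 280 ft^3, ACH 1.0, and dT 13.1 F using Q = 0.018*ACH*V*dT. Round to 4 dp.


Q = 0.018 * 1.0 * 280 * 13.1 = 66.0240 BTU/hr

66.0240 BTU/hr


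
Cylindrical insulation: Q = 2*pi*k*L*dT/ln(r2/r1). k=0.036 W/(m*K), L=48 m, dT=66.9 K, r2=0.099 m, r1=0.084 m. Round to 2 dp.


Q = 2*pi*0.036*48*66.9/ln(0.099/0.084) = 4420.83 W

4420.83 W


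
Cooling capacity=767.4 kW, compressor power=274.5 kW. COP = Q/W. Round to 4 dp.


COP = 767.4 / 274.5 = 2.7956

2.7956


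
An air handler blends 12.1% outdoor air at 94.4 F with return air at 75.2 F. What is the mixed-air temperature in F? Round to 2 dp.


T_mix = 75.2 + (12.1/100)*(94.4-75.2) = 77.52 F

77.52 F


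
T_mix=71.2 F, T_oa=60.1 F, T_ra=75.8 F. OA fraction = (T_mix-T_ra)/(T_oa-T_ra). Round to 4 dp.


frac = (71.2 - 75.8) / (60.1 - 75.8) = 0.2930

0.2930


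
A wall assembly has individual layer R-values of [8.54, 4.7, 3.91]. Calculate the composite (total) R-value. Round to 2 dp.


R_total = 8.54 + 4.7 + 3.91 = 17.15

17.15


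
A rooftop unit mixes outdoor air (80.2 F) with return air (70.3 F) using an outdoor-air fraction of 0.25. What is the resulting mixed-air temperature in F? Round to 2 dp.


T_mix = 0.25*80.2 + 0.75*70.3 = 72.78 F

72.78 F


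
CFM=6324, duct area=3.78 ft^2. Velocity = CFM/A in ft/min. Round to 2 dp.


V = 6324 / 3.78 = 1673.02 ft/min

1673.02 ft/min


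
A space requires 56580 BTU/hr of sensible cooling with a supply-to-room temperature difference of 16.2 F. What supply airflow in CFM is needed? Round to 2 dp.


CFM = 56580 / (1.08 * 16.2) = 3233.88

3233.88 CFM


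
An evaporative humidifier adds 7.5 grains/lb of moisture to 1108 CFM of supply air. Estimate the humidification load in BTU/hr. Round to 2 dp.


Q = 0.68 * 1108 * 7.5 = 5650.80 BTU/hr

5650.80 BTU/hr


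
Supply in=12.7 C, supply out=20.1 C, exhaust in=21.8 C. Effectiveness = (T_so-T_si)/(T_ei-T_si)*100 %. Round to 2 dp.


eff = (20.1-12.7)/(21.8-12.7)*100 = 81.32 %

81.32 %


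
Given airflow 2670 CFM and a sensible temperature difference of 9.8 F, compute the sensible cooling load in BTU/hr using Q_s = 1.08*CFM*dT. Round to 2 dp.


Q = 1.08 * 2670 * 9.8 = 28259.28 BTU/hr

28259.28 BTU/hr


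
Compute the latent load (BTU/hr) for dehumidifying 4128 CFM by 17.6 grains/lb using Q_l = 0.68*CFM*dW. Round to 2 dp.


Q = 0.68 * 4128 * 17.6 = 49403.90 BTU/hr

49403.90 BTU/hr


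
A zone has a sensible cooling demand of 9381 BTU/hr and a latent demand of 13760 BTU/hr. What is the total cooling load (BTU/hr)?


Qt = 9381 + 13760 = 23141 BTU/hr

23141 BTU/hr


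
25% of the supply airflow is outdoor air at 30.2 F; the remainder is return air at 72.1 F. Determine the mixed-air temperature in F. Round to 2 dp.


T_mix = 0.25*30.2 + 0.75*72.1 = 61.63 F

61.63 F


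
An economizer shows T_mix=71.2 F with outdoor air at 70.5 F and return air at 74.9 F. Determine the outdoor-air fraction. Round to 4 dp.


frac = (71.2 - 74.9) / (70.5 - 74.9) = 0.8409

0.8409


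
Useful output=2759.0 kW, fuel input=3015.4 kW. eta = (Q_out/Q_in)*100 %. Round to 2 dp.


eta = (2759.0/3015.4)*100 = 91.50 %

91.50 %


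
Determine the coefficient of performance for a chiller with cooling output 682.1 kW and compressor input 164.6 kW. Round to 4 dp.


COP = 682.1 / 164.6 = 4.1440

4.1440


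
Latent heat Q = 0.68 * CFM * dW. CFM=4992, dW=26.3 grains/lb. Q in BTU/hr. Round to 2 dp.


Q = 0.68 * 4992 * 26.3 = 89276.93 BTU/hr

89276.93 BTU/hr


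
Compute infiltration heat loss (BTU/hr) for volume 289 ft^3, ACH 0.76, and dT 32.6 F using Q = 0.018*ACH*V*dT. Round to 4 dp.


Q = 0.018 * 0.76 * 289 * 32.6 = 128.8848 BTU/hr

128.8848 BTU/hr


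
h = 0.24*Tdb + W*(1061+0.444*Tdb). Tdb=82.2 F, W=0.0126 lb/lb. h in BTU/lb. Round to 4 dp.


h = 0.24*82.2 + 0.0126*(1061+0.444*82.2) = 33.5565 BTU/lb

33.5565 BTU/lb


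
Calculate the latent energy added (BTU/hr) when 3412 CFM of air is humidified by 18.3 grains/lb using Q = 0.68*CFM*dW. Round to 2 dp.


Q = 0.68 * 3412 * 18.3 = 42458.93 BTU/hr

42458.93 BTU/hr


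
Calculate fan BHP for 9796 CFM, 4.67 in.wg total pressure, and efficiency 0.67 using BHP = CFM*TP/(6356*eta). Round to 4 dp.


BHP = 9796 * 4.67 / (6356 * 0.67) = 10.7425 hp

10.7425 hp


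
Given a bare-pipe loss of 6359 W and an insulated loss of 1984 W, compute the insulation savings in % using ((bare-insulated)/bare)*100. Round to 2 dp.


Savings = ((6359-1984)/6359)*100 = 68.80 %

68.80 %


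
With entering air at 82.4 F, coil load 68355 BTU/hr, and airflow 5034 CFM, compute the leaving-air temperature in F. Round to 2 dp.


dT = 68355/(1.08*5034) = 12.5728
T_leave = 82.4 - 12.5728 = 69.83 F

69.83 F


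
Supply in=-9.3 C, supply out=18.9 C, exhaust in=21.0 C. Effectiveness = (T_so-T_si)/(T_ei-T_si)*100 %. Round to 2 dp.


eff = (18.9-(-9.3))/(21.0-(-9.3))*100 = 93.07 %

93.07 %


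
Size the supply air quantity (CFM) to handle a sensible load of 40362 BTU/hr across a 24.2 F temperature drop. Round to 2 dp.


CFM = 40362 / (1.08 * 24.2) = 1544.31

1544.31 CFM


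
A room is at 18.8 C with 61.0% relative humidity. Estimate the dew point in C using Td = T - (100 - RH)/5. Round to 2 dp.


Td = 18.8 - (100-61.0)/5 = 11.00 C

11.00 C


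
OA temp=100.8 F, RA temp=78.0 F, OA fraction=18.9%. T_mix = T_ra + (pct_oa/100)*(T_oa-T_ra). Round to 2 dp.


T_mix = 78.0 + (18.9/100)*(100.8-78.0) = 82.31 F

82.31 F


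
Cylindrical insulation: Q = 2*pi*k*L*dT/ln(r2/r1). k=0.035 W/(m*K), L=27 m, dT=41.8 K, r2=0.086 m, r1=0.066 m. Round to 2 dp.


Q = 2*pi*0.035*27*41.8/ln(0.086/0.066) = 937.66 W

937.66 W


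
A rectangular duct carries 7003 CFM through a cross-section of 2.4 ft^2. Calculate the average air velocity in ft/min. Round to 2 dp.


V = 7003 / 2.4 = 2917.92 ft/min

2917.92 ft/min


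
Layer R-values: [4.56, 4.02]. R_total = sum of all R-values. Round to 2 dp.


R_total = 4.56 + 4.02 = 8.58

8.58


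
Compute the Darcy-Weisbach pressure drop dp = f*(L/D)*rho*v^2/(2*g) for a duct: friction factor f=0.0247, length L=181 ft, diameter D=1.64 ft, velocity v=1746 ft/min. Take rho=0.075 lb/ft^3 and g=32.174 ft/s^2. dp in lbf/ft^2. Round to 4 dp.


v_fps = 1746/60 = 29.1 ft/s
dp = 0.0247*(181/1.64)*0.075*29.1^2/(2*32.174) = 2.6906 lbf/ft^2

2.6906 lbf/ft^2


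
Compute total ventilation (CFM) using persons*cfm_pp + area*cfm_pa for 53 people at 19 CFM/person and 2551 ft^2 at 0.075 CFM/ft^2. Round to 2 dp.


Total = 53*19 + 2551*0.075 = 1198.33 CFM

1198.33 CFM


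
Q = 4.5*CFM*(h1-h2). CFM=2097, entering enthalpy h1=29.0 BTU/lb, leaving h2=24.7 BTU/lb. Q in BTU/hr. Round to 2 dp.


Q = 4.5 * 2097 * (29.0 - 24.7) = 40576.95 BTU/hr

40576.95 BTU/hr


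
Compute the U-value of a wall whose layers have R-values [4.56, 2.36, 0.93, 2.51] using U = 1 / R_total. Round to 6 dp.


R_total = 4.56 + 2.36 + 0.93 + 2.51 = 10.36
U = 1/10.36 = 0.096525

0.096525


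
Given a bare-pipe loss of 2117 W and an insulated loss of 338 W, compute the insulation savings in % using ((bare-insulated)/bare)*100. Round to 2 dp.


Savings = ((2117-338)/2117)*100 = 84.03 %

84.03 %


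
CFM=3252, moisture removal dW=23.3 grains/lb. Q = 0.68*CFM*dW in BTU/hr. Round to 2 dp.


Q = 0.68 * 3252 * 23.3 = 51524.69 BTU/hr

51524.69 BTU/hr


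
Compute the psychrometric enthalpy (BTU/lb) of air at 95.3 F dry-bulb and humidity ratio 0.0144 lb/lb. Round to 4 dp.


h = 0.24*95.3 + 0.0144*(1061+0.444*95.3) = 38.7597 BTU/lb

38.7597 BTU/lb


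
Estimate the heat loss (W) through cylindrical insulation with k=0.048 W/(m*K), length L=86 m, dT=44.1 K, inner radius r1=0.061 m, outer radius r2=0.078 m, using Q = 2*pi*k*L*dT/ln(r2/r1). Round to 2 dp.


Q = 2*pi*0.048*86*44.1/ln(0.078/0.061) = 4652.80 W

4652.80 W


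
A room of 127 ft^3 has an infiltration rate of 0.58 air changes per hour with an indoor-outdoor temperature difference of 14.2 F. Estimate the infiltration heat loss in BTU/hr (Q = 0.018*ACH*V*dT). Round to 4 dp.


Q = 0.018 * 0.58 * 127 * 14.2 = 18.8275 BTU/hr

18.8275 BTU/hr


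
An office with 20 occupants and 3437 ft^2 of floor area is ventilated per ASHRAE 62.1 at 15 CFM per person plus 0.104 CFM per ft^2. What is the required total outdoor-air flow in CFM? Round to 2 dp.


Total = 20*15 + 3437*0.104 = 657.45 CFM

657.45 CFM


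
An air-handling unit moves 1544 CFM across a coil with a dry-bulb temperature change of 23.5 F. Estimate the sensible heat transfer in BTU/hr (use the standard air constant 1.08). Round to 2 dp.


Q = 1.08 * 1544 * 23.5 = 39186.72 BTU/hr

39186.72 BTU/hr


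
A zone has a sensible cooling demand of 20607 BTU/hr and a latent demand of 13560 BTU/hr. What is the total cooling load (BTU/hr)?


Qt = 20607 + 13560 = 34167 BTU/hr

34167 BTU/hr


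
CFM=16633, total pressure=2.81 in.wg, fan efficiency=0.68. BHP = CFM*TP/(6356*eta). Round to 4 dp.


BHP = 16633 * 2.81 / (6356 * 0.68) = 10.8139 hp

10.8139 hp


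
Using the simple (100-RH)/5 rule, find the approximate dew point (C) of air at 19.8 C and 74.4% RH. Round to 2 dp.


Td = 19.8 - (100-74.4)/5 = 14.68 C

14.68 C


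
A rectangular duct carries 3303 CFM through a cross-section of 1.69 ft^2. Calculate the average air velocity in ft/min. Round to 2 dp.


V = 3303 / 1.69 = 1954.44 ft/min

1954.44 ft/min


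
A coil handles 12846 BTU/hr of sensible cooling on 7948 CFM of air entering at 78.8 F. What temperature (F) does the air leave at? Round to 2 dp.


dT = 12846/(1.08*7948) = 1.4965
T_leave = 78.8 - 1.4965 = 77.30 F

77.30 F


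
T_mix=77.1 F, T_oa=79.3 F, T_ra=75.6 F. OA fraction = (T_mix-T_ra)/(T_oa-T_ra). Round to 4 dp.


frac = (77.1 - 75.6) / (79.3 - 75.6) = 0.4054

0.4054


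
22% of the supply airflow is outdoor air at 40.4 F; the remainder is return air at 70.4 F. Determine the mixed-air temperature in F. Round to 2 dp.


T_mix = 0.22*40.4 + 0.78*70.4 = 63.80 F

63.80 F


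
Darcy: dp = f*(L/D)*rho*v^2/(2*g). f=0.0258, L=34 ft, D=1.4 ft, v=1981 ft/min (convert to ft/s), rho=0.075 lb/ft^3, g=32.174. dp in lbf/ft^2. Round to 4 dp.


v_fps = 1981/60 = 33.0167 ft/s
dp = 0.0258*(34/1.4)*0.075*33.0167^2/(2*32.174) = 0.7961 lbf/ft^2

0.7961 lbf/ft^2


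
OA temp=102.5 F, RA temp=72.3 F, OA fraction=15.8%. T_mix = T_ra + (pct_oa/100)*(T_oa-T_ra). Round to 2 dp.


T_mix = 72.3 + (15.8/100)*(102.5-72.3) = 77.07 F

77.07 F


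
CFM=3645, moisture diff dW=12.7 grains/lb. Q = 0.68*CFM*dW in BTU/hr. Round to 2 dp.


Q = 0.68 * 3645 * 12.7 = 31478.22 BTU/hr

31478.22 BTU/hr


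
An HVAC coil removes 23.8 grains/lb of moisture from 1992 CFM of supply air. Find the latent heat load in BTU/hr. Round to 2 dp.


Q = 0.68 * 1992 * 23.8 = 32238.53 BTU/hr

32238.53 BTU/hr


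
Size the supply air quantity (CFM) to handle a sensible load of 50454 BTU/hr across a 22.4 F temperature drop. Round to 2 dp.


CFM = 50454 / (1.08 * 22.4) = 2085.57

2085.57 CFM


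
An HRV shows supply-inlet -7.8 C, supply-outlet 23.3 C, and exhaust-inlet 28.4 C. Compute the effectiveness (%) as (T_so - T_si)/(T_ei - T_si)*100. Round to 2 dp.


eff = (23.3-(-7.8))/(28.4-(-7.8))*100 = 85.91 %

85.91 %


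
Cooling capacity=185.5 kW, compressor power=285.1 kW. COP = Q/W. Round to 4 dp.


COP = 185.5 / 285.1 = 0.6506

0.6506


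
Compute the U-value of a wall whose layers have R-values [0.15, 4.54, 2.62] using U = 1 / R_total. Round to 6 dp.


R_total = 0.15 + 4.54 + 2.62 = 7.31
U = 1/7.31 = 0.136799

0.136799


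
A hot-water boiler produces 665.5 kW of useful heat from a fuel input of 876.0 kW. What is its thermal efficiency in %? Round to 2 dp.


eta = (665.5/876.0)*100 = 75.97 %

75.97 %


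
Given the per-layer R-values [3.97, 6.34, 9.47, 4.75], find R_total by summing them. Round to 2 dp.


R_total = 3.97 + 6.34 + 9.47 + 4.75 = 24.53

24.53


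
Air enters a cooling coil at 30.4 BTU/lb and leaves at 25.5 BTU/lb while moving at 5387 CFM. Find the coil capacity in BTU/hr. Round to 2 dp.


Q = 4.5 * 5387 * (30.4 - 25.5) = 118783.35 BTU/hr

118783.35 BTU/hr


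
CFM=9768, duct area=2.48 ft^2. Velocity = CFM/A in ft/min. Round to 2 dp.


V = 9768 / 2.48 = 3938.71 ft/min

3938.71 ft/min


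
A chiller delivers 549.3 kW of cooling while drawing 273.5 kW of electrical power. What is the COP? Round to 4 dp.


COP = 549.3 / 273.5 = 2.0084

2.0084


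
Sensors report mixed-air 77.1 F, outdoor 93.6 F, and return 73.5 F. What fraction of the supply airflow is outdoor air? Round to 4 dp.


frac = (77.1 - 73.5) / (93.6 - 73.5) = 0.1791

0.1791


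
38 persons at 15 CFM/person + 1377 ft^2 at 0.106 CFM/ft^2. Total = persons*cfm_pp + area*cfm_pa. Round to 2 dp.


Total = 38*15 + 1377*0.106 = 715.96 CFM

715.96 CFM


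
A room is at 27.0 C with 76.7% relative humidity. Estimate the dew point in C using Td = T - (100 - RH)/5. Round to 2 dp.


Td = 27.0 - (100-76.7)/5 = 22.34 C

22.34 C


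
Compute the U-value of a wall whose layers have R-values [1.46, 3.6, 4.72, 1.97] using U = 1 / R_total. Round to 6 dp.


R_total = 1.46 + 3.6 + 4.72 + 1.97 = 11.75
U = 1/11.75 = 0.085106

0.085106


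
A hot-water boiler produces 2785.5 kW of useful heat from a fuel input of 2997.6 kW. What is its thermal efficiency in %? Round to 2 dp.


eta = (2785.5/2997.6)*100 = 92.92 %

92.92 %


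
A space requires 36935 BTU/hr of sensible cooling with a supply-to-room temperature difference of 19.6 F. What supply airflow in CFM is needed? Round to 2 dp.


CFM = 36935 / (1.08 * 19.6) = 1744.85

1744.85 CFM


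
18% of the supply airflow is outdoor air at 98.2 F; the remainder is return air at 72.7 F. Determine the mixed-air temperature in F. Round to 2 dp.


T_mix = 0.18*98.2 + 0.82*72.7 = 77.29 F

77.29 F


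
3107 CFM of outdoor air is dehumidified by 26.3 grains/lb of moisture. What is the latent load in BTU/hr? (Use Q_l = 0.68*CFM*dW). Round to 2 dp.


Q = 0.68 * 3107 * 26.3 = 55565.59 BTU/hr

55565.59 BTU/hr


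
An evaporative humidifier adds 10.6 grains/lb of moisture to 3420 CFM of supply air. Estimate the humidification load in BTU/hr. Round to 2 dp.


Q = 0.68 * 3420 * 10.6 = 24651.36 BTU/hr

24651.36 BTU/hr


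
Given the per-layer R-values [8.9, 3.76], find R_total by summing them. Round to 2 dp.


R_total = 8.9 + 3.76 = 12.66

12.66


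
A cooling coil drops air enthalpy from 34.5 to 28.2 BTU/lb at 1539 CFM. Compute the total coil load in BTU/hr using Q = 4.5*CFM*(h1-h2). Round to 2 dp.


Q = 4.5 * 1539 * (34.5 - 28.2) = 43630.65 BTU/hr

43630.65 BTU/hr


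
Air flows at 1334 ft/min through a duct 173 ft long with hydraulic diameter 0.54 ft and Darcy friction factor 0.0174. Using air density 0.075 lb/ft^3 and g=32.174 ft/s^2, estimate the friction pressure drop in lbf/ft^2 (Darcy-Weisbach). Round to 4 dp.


v_fps = 1334/60 = 22.2333 ft/s
dp = 0.0174*(173/0.54)*0.075*22.2333^2/(2*32.174) = 3.2117 lbf/ft^2

3.2117 lbf/ft^2


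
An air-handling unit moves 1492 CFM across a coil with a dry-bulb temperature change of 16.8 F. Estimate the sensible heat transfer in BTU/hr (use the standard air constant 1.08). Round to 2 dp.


Q = 1.08 * 1492 * 16.8 = 27070.85 BTU/hr

27070.85 BTU/hr


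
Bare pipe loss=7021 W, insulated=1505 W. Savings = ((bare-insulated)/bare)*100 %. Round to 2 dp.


Savings = ((7021-1505)/7021)*100 = 78.56 %

78.56 %


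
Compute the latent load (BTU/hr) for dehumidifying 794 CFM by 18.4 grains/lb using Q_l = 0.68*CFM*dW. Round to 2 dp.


Q = 0.68 * 794 * 18.4 = 9934.53 BTU/hr

9934.53 BTU/hr


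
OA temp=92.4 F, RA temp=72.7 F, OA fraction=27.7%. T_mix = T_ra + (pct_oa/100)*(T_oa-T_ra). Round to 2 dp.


T_mix = 72.7 + (27.7/100)*(92.4-72.7) = 78.16 F

78.16 F


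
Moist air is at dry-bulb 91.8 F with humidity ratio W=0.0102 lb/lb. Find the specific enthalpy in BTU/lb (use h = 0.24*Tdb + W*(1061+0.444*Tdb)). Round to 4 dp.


h = 0.24*91.8 + 0.0102*(1061+0.444*91.8) = 33.2699 BTU/lb

33.2699 BTU/lb


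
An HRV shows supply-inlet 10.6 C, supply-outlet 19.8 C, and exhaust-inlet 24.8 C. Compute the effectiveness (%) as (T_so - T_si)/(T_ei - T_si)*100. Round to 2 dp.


eff = (19.8-10.6)/(24.8-10.6)*100 = 64.79 %

64.79 %


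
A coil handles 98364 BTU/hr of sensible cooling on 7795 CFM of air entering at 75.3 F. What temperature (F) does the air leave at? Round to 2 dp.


dT = 98364/(1.08*7795) = 11.6841
T_leave = 75.3 - 11.6841 = 63.62 F

63.62 F


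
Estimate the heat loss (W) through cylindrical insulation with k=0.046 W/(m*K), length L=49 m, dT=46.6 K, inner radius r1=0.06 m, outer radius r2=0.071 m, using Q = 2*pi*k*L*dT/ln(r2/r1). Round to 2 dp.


Q = 2*pi*0.046*49*46.6/ln(0.071/0.06) = 3920.53 W

3920.53 W


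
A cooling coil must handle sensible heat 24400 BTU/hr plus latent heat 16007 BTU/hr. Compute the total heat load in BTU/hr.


Qt = 24400 + 16007 = 40407 BTU/hr

40407 BTU/hr


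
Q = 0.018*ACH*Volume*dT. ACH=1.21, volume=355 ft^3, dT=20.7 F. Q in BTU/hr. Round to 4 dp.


Q = 0.018 * 1.21 * 355 * 20.7 = 160.0503 BTU/hr

160.0503 BTU/hr


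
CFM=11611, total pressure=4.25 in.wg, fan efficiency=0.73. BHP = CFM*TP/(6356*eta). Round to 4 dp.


BHP = 11611 * 4.25 / (6356 * 0.73) = 10.6354 hp

10.6354 hp


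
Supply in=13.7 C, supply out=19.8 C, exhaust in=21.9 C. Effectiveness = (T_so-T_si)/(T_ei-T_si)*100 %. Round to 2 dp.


eff = (19.8-13.7)/(21.9-13.7)*100 = 74.39 %

74.39 %


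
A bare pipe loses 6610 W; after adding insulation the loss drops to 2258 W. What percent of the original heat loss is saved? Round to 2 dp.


Savings = ((6610-2258)/6610)*100 = 65.84 %

65.84 %


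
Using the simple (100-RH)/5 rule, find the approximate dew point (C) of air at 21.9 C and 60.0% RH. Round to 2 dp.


Td = 21.9 - (100-60.0)/5 = 13.90 C

13.90 C


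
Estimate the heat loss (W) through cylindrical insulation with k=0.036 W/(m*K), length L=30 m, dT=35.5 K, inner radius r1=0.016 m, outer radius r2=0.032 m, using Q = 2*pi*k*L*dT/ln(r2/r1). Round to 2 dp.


Q = 2*pi*0.036*30*35.5/ln(0.032/0.016) = 347.54 W

347.54 W


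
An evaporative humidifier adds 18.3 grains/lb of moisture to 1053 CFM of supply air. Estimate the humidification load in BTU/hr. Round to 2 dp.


Q = 0.68 * 1053 * 18.3 = 13103.53 BTU/hr

13103.53 BTU/hr


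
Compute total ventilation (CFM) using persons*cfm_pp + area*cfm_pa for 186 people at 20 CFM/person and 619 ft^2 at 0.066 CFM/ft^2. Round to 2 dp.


Total = 186*20 + 619*0.066 = 3760.85 CFM

3760.85 CFM


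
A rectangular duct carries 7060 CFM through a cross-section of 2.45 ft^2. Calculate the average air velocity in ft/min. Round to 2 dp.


V = 7060 / 2.45 = 2881.63 ft/min

2881.63 ft/min


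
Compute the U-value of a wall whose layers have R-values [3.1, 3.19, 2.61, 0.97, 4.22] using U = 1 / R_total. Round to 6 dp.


R_total = 3.1 + 3.19 + 2.61 + 0.97 + 4.22 = 14.09
U = 1/14.09 = 0.070972

0.070972


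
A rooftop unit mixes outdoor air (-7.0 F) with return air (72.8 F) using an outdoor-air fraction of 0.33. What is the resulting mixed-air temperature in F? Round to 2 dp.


T_mix = 0.33*(-7.0) + 0.67*72.8 = 46.47 F

46.47 F


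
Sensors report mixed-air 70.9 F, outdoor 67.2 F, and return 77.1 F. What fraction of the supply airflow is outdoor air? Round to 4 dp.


frac = (70.9 - 77.1) / (67.2 - 77.1) = 0.6263

0.6263


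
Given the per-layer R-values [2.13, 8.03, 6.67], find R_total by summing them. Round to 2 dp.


R_total = 2.13 + 8.03 + 6.67 = 16.83

16.83


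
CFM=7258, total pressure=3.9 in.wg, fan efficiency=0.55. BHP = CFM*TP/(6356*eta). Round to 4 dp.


BHP = 7258 * 3.9 / (6356 * 0.55) = 8.0972 hp

8.0972 hp


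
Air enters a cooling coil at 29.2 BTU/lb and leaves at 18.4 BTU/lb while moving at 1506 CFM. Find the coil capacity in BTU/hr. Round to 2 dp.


Q = 4.5 * 1506 * (29.2 - 18.4) = 73191.60 BTU/hr

73191.60 BTU/hr


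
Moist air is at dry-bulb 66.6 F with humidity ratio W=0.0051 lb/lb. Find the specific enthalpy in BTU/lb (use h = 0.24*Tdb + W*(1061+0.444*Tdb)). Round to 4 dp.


h = 0.24*66.6 + 0.0051*(1061+0.444*66.6) = 21.5459 BTU/lb

21.5459 BTU/lb


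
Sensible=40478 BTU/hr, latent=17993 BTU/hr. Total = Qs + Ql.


Qt = 40478 + 17993 = 58471 BTU/hr

58471 BTU/hr


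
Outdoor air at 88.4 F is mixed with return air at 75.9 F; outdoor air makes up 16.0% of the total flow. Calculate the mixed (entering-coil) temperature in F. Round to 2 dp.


T_mix = 75.9 + (16.0/100)*(88.4-75.9) = 77.90 F

77.90 F
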